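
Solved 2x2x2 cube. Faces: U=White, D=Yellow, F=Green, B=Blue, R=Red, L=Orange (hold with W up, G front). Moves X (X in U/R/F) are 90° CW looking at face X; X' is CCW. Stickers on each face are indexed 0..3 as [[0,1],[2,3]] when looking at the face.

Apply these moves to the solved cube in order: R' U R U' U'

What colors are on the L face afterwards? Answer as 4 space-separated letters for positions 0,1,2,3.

After move 1 (R'): R=RRRR U=WBWB F=GWGW D=YGYG B=YBYB
After move 2 (U): U=WWBB F=RRGW R=YBRR B=OOYB L=GWOO
After move 3 (R): R=RYRB U=WRBW F=RGGG D=YYYO B=BOWB
After move 4 (U'): U=RWWB F=GWGG R=RGRB B=RYWB L=BOOO
After move 5 (U'): U=WBRW F=BOGG R=GWRB B=RGWB L=RYOO
Query: L face = RYOO

Answer: R Y O O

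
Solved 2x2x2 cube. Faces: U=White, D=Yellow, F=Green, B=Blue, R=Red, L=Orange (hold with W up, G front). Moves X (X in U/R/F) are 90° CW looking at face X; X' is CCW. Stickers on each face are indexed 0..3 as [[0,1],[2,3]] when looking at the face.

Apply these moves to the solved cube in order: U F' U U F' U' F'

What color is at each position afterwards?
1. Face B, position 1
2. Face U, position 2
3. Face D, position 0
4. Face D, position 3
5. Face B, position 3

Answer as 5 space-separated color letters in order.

After move 1 (U): U=WWWW F=RRGG R=BBRR B=OOBB L=GGOO
After move 2 (F'): F=RGRG U=WWBR R=YBYR D=GOYY L=GWOW
After move 3 (U): U=BWRW F=YBRG R=OOYR B=GWBB L=RGOW
After move 4 (U): U=RBWW F=OORG R=GWYR B=RGBB L=YBOW
After move 5 (F'): F=OGOR U=RBGY R=OWGR D=BWYY L=YWOW
After move 6 (U'): U=BYRG F=YWOR R=OGGR B=OWBB L=RGOW
After move 7 (F'): F=WRYO U=BYOG R=WGBR D=GWYY L=RGOR
Query 1: B[1] = W
Query 2: U[2] = O
Query 3: D[0] = G
Query 4: D[3] = Y
Query 5: B[3] = B

Answer: W O G Y B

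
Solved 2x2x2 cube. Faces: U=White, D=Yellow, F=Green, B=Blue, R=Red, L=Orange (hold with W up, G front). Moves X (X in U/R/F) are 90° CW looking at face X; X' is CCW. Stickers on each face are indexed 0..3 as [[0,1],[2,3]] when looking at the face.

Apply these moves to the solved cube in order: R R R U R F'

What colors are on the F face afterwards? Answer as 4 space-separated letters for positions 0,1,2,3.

Answer: G G R G

Derivation:
After move 1 (R): R=RRRR U=WGWG F=GYGY D=YBYB B=WBWB
After move 2 (R): R=RRRR U=WYWY F=GBGB D=YWYW B=GBGB
After move 3 (R): R=RRRR U=WBWB F=GWGW D=YGYG B=YBYB
After move 4 (U): U=WWBB F=RRGW R=YBRR B=OOYB L=GWOO
After move 5 (R): R=RYRB U=WRBW F=RGGG D=YYYO B=BOWB
After move 6 (F'): F=GGRG U=WRRR R=YYYB D=WOYO L=GWOB
Query: F face = GGRG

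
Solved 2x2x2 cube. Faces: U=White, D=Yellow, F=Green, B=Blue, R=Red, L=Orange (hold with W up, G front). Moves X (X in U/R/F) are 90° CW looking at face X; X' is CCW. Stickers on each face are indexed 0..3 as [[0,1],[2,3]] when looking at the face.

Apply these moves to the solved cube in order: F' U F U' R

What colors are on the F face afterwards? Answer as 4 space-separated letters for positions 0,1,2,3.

After move 1 (F'): F=GGGG U=WWRR R=YRYR D=OOYY L=OWOW
After move 2 (U): U=RWRW F=YRGG R=BBYR B=OWBB L=GGOW
After move 3 (F): F=GYGR U=RWWG R=RBWR D=YBYY L=GOOO
After move 4 (U'): U=WGRW F=GOGR R=GYWR B=RBBB L=OWOO
After move 5 (R): R=WGRY U=WORR F=GBGY D=YBYR B=WBGB
Query: F face = GBGY

Answer: G B G Y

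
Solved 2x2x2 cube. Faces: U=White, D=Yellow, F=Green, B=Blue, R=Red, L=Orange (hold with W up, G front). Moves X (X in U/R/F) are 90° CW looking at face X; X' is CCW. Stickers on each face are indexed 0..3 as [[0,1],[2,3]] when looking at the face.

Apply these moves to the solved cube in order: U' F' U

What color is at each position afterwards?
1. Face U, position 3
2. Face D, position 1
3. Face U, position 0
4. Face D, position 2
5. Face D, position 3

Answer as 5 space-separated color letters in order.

After move 1 (U'): U=WWWW F=OOGG R=GGRR B=RRBB L=BBOO
After move 2 (F'): F=OGOG U=WWGR R=YGYR D=BOYY L=BWOW
After move 3 (U): U=GWRW F=YGOG R=RRYR B=BWBB L=OGOW
Query 1: U[3] = W
Query 2: D[1] = O
Query 3: U[0] = G
Query 4: D[2] = Y
Query 5: D[3] = Y

Answer: W O G Y Y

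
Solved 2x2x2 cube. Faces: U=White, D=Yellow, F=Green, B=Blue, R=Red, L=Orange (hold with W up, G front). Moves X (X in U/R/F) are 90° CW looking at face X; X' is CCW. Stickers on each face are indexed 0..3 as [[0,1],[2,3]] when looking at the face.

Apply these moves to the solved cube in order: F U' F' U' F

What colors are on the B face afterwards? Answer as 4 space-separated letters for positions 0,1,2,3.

Answer: R G B B

Derivation:
After move 1 (F): F=GGGG U=WWOO R=WRWR D=RRYY L=OYOY
After move 2 (U'): U=WOWO F=OYGG R=GGWR B=WRBB L=BBOY
After move 3 (F'): F=YGOG U=WOGW R=RGRR D=BYYY L=BOOW
After move 4 (U'): U=OWWG F=BOOG R=YGRR B=RGBB L=WROW
After move 5 (F): F=OBGO U=OWWR R=WGGR D=RYYY L=WBOY
Query: B face = RGBB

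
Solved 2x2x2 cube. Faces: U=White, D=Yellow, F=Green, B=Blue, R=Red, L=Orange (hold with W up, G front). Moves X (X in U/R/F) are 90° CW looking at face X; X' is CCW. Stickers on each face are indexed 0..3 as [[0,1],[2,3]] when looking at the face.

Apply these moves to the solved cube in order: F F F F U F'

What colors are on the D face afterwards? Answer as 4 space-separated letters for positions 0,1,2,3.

Answer: G O Y Y

Derivation:
After move 1 (F): F=GGGG U=WWOO R=WRWR D=RRYY L=OYOY
After move 2 (F): F=GGGG U=WWYY R=OROR D=WWYY L=OROR
After move 3 (F): F=GGGG U=WWRR R=YRYR D=OOYY L=OWOW
After move 4 (F): F=GGGG U=WWWW R=RRRR D=YYYY L=OOOO
After move 5 (U): U=WWWW F=RRGG R=BBRR B=OOBB L=GGOO
After move 6 (F'): F=RGRG U=WWBR R=YBYR D=GOYY L=GWOW
Query: D face = GOYY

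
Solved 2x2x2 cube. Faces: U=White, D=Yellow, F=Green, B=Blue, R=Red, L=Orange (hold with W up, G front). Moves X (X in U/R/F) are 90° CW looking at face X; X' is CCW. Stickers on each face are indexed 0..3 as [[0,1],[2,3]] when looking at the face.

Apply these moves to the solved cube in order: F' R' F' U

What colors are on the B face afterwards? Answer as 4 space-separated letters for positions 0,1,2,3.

Answer: O B O B

Derivation:
After move 1 (F'): F=GGGG U=WWRR R=YRYR D=OOYY L=OWOW
After move 2 (R'): R=RRYY U=WBRB F=GWGR D=OGYG B=YBOB
After move 3 (F'): F=WRGG U=WBRY R=GROY D=WWYG L=OBOR
After move 4 (U): U=RWYB F=GRGG R=YBOY B=OBOB L=WROR
Query: B face = OBOB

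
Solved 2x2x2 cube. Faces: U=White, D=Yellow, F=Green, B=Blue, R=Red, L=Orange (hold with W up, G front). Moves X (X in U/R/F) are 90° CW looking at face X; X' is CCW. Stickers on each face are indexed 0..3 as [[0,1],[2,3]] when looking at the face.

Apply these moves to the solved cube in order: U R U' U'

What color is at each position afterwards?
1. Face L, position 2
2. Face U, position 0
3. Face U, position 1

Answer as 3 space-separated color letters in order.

Answer: O G W

Derivation:
After move 1 (U): U=WWWW F=RRGG R=BBRR B=OOBB L=GGOO
After move 2 (R): R=RBRB U=WRWG F=RYGY D=YBYO B=WOWB
After move 3 (U'): U=RGWW F=GGGY R=RYRB B=RBWB L=WOOO
After move 4 (U'): U=GWRW F=WOGY R=GGRB B=RYWB L=RBOO
Query 1: L[2] = O
Query 2: U[0] = G
Query 3: U[1] = W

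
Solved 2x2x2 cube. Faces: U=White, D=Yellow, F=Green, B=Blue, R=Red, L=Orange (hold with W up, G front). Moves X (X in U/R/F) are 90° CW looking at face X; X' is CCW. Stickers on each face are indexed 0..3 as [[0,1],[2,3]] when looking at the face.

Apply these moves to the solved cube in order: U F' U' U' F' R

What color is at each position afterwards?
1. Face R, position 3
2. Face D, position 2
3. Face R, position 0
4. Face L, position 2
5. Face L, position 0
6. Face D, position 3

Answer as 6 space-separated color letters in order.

After move 1 (U): U=WWWW F=RRGG R=BBRR B=OOBB L=GGOO
After move 2 (F'): F=RGRG U=WWBR R=YBYR D=GOYY L=GWOW
After move 3 (U'): U=WRWB F=GWRG R=RGYR B=YBBB L=OOOW
After move 4 (U'): U=RBWW F=OORG R=GWYR B=RGBB L=YBOW
After move 5 (F'): F=OGOR U=RBGY R=OWGR D=BWYY L=YWOW
After move 6 (R): R=GORW U=RGGR F=OWOY D=BBYR B=YGBB
Query 1: R[3] = W
Query 2: D[2] = Y
Query 3: R[0] = G
Query 4: L[2] = O
Query 5: L[0] = Y
Query 6: D[3] = R

Answer: W Y G O Y R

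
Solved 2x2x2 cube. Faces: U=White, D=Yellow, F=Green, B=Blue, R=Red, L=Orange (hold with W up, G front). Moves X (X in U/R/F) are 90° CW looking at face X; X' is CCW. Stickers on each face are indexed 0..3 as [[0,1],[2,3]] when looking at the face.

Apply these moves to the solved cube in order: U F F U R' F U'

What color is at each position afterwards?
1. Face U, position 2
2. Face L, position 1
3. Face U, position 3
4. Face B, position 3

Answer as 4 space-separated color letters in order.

Answer: Y R B B

Derivation:
After move 1 (U): U=WWWW F=RRGG R=BBRR B=OOBB L=GGOO
After move 2 (F): F=GRGR U=WWOG R=WBWR D=RBYY L=GYOY
After move 3 (F): F=GGRR U=WWYY R=OBGR D=WWYY L=GROB
After move 4 (U): U=YWYW F=OBRR R=OOGR B=GRBB L=GGOB
After move 5 (R'): R=OROG U=YBYG F=OWRW D=WBYR B=YRWB
After move 6 (F): F=ROWW U=YBBG R=YRGG D=OOYR L=GWOB
After move 7 (U'): U=BGYB F=GWWW R=ROGG B=YRWB L=YROB
Query 1: U[2] = Y
Query 2: L[1] = R
Query 3: U[3] = B
Query 4: B[3] = B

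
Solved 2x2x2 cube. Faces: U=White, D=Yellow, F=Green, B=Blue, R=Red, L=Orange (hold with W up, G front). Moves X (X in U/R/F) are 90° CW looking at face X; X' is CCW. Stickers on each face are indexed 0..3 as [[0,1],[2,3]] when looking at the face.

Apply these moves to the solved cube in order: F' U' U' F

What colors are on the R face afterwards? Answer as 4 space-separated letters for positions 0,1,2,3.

Answer: W W W R

Derivation:
After move 1 (F'): F=GGGG U=WWRR R=YRYR D=OOYY L=OWOW
After move 2 (U'): U=WRWR F=OWGG R=GGYR B=YRBB L=BBOW
After move 3 (U'): U=RRWW F=BBGG R=OWYR B=GGBB L=YROW
After move 4 (F): F=GBGB U=RRWR R=WWWR D=YOYY L=YOOO
Query: R face = WWWR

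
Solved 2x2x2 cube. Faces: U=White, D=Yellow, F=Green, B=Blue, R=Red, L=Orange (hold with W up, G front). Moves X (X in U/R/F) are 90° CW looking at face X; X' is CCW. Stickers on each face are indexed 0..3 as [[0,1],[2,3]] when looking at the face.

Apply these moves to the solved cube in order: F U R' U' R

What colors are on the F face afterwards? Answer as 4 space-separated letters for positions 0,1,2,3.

After move 1 (F): F=GGGG U=WWOO R=WRWR D=RRYY L=OYOY
After move 2 (U): U=OWOW F=WRGG R=BBWR B=OYBB L=GGOY
After move 3 (R'): R=BRBW U=OBOO F=WWGW D=RRYG B=YYRB
After move 4 (U'): U=BOOO F=GGGW R=WWBW B=BRRB L=YYOY
After move 5 (R): R=BWWW U=BGOW F=GRGG D=RRYB B=OROB
Query: F face = GRGG

Answer: G R G G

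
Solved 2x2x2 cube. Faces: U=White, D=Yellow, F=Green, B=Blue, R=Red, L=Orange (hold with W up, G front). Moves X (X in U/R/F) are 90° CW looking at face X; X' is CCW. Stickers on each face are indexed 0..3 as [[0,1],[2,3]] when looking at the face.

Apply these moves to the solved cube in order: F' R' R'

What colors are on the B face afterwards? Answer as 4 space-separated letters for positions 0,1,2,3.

Answer: G B G B

Derivation:
After move 1 (F'): F=GGGG U=WWRR R=YRYR D=OOYY L=OWOW
After move 2 (R'): R=RRYY U=WBRB F=GWGR D=OGYG B=YBOB
After move 3 (R'): R=RYRY U=WORY F=GBGB D=OWYR B=GBGB
Query: B face = GBGB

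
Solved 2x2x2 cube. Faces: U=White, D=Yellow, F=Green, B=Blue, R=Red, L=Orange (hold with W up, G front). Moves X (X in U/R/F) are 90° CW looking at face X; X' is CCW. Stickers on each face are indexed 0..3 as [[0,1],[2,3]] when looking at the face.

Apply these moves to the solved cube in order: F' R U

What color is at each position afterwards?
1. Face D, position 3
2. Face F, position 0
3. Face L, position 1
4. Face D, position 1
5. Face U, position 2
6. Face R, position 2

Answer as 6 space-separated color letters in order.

After move 1 (F'): F=GGGG U=WWRR R=YRYR D=OOYY L=OWOW
After move 2 (R): R=YYRR U=WGRG F=GOGY D=OBYB B=RBWB
After move 3 (U): U=RWGG F=YYGY R=RBRR B=OWWB L=GOOW
Query 1: D[3] = B
Query 2: F[0] = Y
Query 3: L[1] = O
Query 4: D[1] = B
Query 5: U[2] = G
Query 6: R[2] = R

Answer: B Y O B G R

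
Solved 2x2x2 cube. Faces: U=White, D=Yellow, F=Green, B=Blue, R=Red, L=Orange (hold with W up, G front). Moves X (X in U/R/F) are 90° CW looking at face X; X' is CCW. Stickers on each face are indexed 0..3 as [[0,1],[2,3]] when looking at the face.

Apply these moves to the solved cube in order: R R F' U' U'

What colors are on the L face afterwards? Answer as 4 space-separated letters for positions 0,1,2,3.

After move 1 (R): R=RRRR U=WGWG F=GYGY D=YBYB B=WBWB
After move 2 (R): R=RRRR U=WYWY F=GBGB D=YWYW B=GBGB
After move 3 (F'): F=BBGG U=WYRR R=WRYR D=OOYW L=OYOW
After move 4 (U'): U=YRWR F=OYGG R=BBYR B=WRGB L=GBOW
After move 5 (U'): U=RRYW F=GBGG R=OYYR B=BBGB L=WROW
Query: L face = WROW

Answer: W R O W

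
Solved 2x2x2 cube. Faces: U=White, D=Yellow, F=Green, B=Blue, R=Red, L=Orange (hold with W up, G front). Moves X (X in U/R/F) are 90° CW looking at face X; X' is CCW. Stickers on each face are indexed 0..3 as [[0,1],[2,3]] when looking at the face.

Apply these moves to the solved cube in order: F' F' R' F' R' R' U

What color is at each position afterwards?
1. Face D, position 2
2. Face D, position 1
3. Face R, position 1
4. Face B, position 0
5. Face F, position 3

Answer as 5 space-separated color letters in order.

After move 1 (F'): F=GGGG U=WWRR R=YRYR D=OOYY L=OWOW
After move 2 (F'): F=GGGG U=WWYY R=OROR D=WWYY L=OROR
After move 3 (R'): R=RROO U=WBYB F=GWGY D=WGYG B=YBWB
After move 4 (F'): F=WYGG U=WBRO R=GRWO D=RRYG L=OBOY
After move 5 (R'): R=ROGW U=WWRY F=WBGO D=RYYG B=GBRB
After move 6 (R'): R=OWRG U=WRRG F=WWGY D=RBYO B=GBYB
After move 7 (U): U=RWGR F=OWGY R=GBRG B=OBYB L=WWOY
Query 1: D[2] = Y
Query 2: D[1] = B
Query 3: R[1] = B
Query 4: B[0] = O
Query 5: F[3] = Y

Answer: Y B B O Y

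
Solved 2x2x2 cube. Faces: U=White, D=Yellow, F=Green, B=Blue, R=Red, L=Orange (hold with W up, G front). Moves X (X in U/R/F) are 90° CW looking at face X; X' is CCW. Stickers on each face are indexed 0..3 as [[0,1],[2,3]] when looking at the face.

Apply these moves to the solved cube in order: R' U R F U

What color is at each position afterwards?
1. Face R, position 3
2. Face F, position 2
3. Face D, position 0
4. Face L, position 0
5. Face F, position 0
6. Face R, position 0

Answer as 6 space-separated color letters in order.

Answer: B G R G B B

Derivation:
After move 1 (R'): R=RRRR U=WBWB F=GWGW D=YGYG B=YBYB
After move 2 (U): U=WWBB F=RRGW R=YBRR B=OOYB L=GWOO
After move 3 (R): R=RYRB U=WRBW F=RGGG D=YYYO B=BOWB
After move 4 (F): F=GRGG U=WROW R=BYWB D=RRYO L=GYOY
After move 5 (U): U=OWWR F=BYGG R=BOWB B=GYWB L=GROY
Query 1: R[3] = B
Query 2: F[2] = G
Query 3: D[0] = R
Query 4: L[0] = G
Query 5: F[0] = B
Query 6: R[0] = B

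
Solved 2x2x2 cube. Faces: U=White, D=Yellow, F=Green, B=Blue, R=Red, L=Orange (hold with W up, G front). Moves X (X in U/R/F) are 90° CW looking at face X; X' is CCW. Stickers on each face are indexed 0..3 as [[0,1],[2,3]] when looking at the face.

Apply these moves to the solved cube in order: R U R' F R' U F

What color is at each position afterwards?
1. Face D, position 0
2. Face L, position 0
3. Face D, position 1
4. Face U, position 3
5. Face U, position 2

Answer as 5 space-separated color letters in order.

Answer: G G Y W R

Derivation:
After move 1 (R): R=RRRR U=WGWG F=GYGY D=YBYB B=WBWB
After move 2 (U): U=WWGG F=RRGY R=WBRR B=OOWB L=GYOO
After move 3 (R'): R=BRWR U=WWGO F=RWGG D=YRYY B=BOBB
After move 4 (F): F=GRGW U=WWOY R=GROR D=WBYY L=GYOR
After move 5 (R'): R=RRGO U=WBOB F=GWGY D=WRYW B=YOBB
After move 6 (U): U=OWBB F=RRGY R=YOGO B=GYBB L=GWOR
After move 7 (F): F=GRYR U=OWRW R=BOBO D=GYYW L=GWOR
Query 1: D[0] = G
Query 2: L[0] = G
Query 3: D[1] = Y
Query 4: U[3] = W
Query 5: U[2] = R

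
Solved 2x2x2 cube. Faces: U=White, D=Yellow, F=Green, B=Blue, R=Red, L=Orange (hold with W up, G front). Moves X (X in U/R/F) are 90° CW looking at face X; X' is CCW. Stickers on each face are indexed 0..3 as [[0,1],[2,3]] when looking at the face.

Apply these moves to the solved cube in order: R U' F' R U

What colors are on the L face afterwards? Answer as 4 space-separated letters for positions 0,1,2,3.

Answer: O O O W

Derivation:
After move 1 (R): R=RRRR U=WGWG F=GYGY D=YBYB B=WBWB
After move 2 (U'): U=GGWW F=OOGY R=GYRR B=RRWB L=WBOO
After move 3 (F'): F=OYOG U=GGGR R=BYYR D=BOYB L=WWOW
After move 4 (R): R=YBRY U=GYGG F=OOOB D=BWYR B=RRGB
After move 5 (U): U=GGGY F=YBOB R=RRRY B=WWGB L=OOOW
Query: L face = OOOW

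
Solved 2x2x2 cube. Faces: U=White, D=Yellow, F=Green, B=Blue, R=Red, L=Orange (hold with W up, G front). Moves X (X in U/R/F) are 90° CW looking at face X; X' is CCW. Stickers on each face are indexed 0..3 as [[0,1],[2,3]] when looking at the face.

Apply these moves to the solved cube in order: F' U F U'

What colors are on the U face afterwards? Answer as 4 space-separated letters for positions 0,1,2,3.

After move 1 (F'): F=GGGG U=WWRR R=YRYR D=OOYY L=OWOW
After move 2 (U): U=RWRW F=YRGG R=BBYR B=OWBB L=GGOW
After move 3 (F): F=GYGR U=RWWG R=RBWR D=YBYY L=GOOO
After move 4 (U'): U=WGRW F=GOGR R=GYWR B=RBBB L=OWOO
Query: U face = WGRW

Answer: W G R W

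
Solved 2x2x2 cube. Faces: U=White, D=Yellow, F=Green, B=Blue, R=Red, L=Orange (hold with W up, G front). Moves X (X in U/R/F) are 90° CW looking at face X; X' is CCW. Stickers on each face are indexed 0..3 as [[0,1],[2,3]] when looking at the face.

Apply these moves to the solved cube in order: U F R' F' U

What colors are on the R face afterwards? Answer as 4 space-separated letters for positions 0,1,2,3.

After move 1 (U): U=WWWW F=RRGG R=BBRR B=OOBB L=GGOO
After move 2 (F): F=GRGR U=WWOG R=WBWR D=RBYY L=GYOY
After move 3 (R'): R=BRWW U=WBOO F=GWGG D=RRYR B=YOBB
After move 4 (F'): F=WGGG U=WBBW R=RRRW D=YYYR L=GOOO
After move 5 (U): U=BWWB F=RRGG R=YORW B=GOBB L=WGOO
Query: R face = YORW

Answer: Y O R W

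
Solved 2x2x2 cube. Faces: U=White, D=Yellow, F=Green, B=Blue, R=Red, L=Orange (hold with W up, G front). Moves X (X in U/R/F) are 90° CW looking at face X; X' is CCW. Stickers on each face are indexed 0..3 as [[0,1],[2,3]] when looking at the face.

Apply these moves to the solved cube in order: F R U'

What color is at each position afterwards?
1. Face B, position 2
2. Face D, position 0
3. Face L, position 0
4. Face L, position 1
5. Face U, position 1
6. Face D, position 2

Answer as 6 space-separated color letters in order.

After move 1 (F): F=GGGG U=WWOO R=WRWR D=RRYY L=OYOY
After move 2 (R): R=WWRR U=WGOG F=GRGY D=RBYB B=OBWB
After move 3 (U'): U=GGWO F=OYGY R=GRRR B=WWWB L=OBOY
Query 1: B[2] = W
Query 2: D[0] = R
Query 3: L[0] = O
Query 4: L[1] = B
Query 5: U[1] = G
Query 6: D[2] = Y

Answer: W R O B G Y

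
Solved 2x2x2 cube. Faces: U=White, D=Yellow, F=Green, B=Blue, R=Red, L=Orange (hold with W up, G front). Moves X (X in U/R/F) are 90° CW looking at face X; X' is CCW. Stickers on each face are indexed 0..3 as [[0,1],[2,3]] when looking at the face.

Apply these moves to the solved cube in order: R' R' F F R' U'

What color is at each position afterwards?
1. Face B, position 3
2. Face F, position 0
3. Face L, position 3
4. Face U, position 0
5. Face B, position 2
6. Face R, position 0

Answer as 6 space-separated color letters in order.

After move 1 (R'): R=RRRR U=WBWB F=GWGW D=YGYG B=YBYB
After move 2 (R'): R=RRRR U=WYWY F=GBGB D=YWYW B=GBGB
After move 3 (F): F=GGBB U=WYOO R=WRYR D=RRYW L=OYOW
After move 4 (F): F=BGBG U=WYWY R=OROR D=YWYW L=OROR
After move 5 (R'): R=RROO U=WGWG F=BYBY D=YGYG B=WBWB
After move 6 (U'): U=GGWW F=ORBY R=BYOO B=RRWB L=WBOR
Query 1: B[3] = B
Query 2: F[0] = O
Query 3: L[3] = R
Query 4: U[0] = G
Query 5: B[2] = W
Query 6: R[0] = B

Answer: B O R G W B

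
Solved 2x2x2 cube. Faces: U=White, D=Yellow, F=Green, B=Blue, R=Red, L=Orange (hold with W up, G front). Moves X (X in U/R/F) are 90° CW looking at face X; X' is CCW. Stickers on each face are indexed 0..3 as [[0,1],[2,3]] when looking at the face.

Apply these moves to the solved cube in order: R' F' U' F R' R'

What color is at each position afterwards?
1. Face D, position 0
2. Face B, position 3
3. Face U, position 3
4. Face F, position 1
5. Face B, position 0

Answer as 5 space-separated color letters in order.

After move 1 (R'): R=RRRR U=WBWB F=GWGW D=YGYG B=YBYB
After move 2 (F'): F=WWGG U=WBRR R=GRYR D=OOYG L=OBOW
After move 3 (U'): U=BRWR F=OBGG R=WWYR B=GRYB L=YBOW
After move 4 (F): F=GOGB U=BRWB R=WWRR D=YWYG L=YOOO
After move 5 (R'): R=WRWR U=BYWG F=GRGB D=YOYB B=GRWB
After move 6 (R'): R=RRWW U=BWWG F=GYGG D=YRYB B=BROB
Query 1: D[0] = Y
Query 2: B[3] = B
Query 3: U[3] = G
Query 4: F[1] = Y
Query 5: B[0] = B

Answer: Y B G Y B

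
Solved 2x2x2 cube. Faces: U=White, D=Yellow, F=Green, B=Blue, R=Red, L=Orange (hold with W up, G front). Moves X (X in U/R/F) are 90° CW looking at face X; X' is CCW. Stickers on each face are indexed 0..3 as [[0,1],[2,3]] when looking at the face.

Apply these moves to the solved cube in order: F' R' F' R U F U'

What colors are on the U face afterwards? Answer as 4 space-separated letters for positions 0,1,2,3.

Answer: W W R R

Derivation:
After move 1 (F'): F=GGGG U=WWRR R=YRYR D=OOYY L=OWOW
After move 2 (R'): R=RRYY U=WBRB F=GWGR D=OGYG B=YBOB
After move 3 (F'): F=WRGG U=WBRY R=GROY D=WWYG L=OBOR
After move 4 (R): R=OGYR U=WRRG F=WWGG D=WOYY B=YBBB
After move 5 (U): U=RWGR F=OGGG R=YBYR B=OBBB L=WWOR
After move 6 (F): F=GOGG U=RWRW R=GBRR D=YYYY L=WWOO
After move 7 (U'): U=WWRR F=WWGG R=GORR B=GBBB L=OBOO
Query: U face = WWRR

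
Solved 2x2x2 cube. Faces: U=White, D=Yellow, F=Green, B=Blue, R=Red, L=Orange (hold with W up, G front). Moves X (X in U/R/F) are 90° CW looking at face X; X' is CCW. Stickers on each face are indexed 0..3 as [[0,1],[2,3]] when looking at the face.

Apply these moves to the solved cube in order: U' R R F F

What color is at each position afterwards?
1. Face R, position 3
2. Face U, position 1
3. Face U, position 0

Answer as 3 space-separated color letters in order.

Answer: G Y W

Derivation:
After move 1 (U'): U=WWWW F=OOGG R=GGRR B=RRBB L=BBOO
After move 2 (R): R=RGRG U=WOWG F=OYGY D=YBYR B=WRWB
After move 3 (R): R=RRGG U=WYWY F=OBGR D=YWYW B=GROB
After move 4 (F): F=GORB U=WYOB R=WRYG D=GRYW L=BYOW
After move 5 (F): F=RGBO U=WYWY R=ORBG D=YWYW L=BGOR
Query 1: R[3] = G
Query 2: U[1] = Y
Query 3: U[0] = W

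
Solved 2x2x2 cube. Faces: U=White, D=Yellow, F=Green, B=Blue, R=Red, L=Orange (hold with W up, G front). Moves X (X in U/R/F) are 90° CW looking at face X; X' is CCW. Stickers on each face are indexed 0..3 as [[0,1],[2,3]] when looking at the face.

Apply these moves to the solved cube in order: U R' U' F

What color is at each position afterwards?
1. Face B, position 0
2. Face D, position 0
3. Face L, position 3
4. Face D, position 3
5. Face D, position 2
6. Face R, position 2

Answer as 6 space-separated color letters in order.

After move 1 (U): U=WWWW F=RRGG R=BBRR B=OOBB L=GGOO
After move 2 (R'): R=BRBR U=WBWO F=RWGW D=YRYG B=YOYB
After move 3 (U'): U=BOWW F=GGGW R=RWBR B=BRYB L=YOOO
After move 4 (F): F=GGWG U=BOOO R=WWWR D=BRYG L=YYOR
Query 1: B[0] = B
Query 2: D[0] = B
Query 3: L[3] = R
Query 4: D[3] = G
Query 5: D[2] = Y
Query 6: R[2] = W

Answer: B B R G Y W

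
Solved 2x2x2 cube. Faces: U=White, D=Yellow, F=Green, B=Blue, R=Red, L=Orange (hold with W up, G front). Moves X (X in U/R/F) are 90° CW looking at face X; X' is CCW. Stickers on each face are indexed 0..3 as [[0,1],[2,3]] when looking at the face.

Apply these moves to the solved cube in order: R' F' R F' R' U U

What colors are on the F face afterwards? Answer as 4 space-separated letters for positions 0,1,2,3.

Answer: Y B W R

Derivation:
After move 1 (R'): R=RRRR U=WBWB F=GWGW D=YGYG B=YBYB
After move 2 (F'): F=WWGG U=WBRR R=GRYR D=OOYG L=OBOW
After move 3 (R): R=YGRR U=WWRG F=WOGG D=OYYY B=RBBB
After move 4 (F'): F=OGWG U=WWYR R=YGOR D=BWYY L=OGOR
After move 5 (R'): R=GRYO U=WBYR F=OWWR D=BGYG B=YBWB
After move 6 (U): U=YWRB F=GRWR R=YBYO B=OGWB L=OWOR
After move 7 (U): U=RYBW F=YBWR R=OGYO B=OWWB L=GROR
Query: F face = YBWR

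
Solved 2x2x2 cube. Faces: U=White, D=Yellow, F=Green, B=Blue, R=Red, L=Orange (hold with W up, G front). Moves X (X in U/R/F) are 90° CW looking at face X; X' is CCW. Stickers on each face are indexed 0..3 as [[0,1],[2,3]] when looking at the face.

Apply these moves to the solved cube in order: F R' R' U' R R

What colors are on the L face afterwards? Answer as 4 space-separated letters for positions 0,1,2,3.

After move 1 (F): F=GGGG U=WWOO R=WRWR D=RRYY L=OYOY
After move 2 (R'): R=RRWW U=WBOB F=GWGO D=RGYG B=YBRB
After move 3 (R'): R=RWRW U=WROY F=GBGB D=RWYO B=GBGB
After move 4 (U'): U=RYWO F=OYGB R=GBRW B=RWGB L=GBOY
After move 5 (R): R=RGWB U=RYWB F=OWGO D=RGYR B=OWYB
After move 6 (R): R=WRBG U=RWWO F=OGGR D=RYYO B=BWYB
Query: L face = GBOY

Answer: G B O Y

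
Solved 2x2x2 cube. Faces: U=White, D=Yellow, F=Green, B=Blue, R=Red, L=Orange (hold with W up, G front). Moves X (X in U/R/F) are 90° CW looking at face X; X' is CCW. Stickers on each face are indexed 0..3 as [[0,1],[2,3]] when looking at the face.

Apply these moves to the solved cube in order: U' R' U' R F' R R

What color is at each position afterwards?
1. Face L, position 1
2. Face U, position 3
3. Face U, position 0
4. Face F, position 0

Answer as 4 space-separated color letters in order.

Answer: W G B O

Derivation:
After move 1 (U'): U=WWWW F=OOGG R=GGRR B=RRBB L=BBOO
After move 2 (R'): R=GRGR U=WBWR F=OWGW D=YOYG B=YRYB
After move 3 (U'): U=BRWW F=BBGW R=OWGR B=GRYB L=YROO
After move 4 (R): R=GORW U=BBWW F=BOGG D=YYYG B=WRRB
After move 5 (F'): F=OGBG U=BBGR R=YOYW D=ROYG L=YWOW
After move 6 (R): R=YYWO U=BGGG F=OOBG D=RRYW B=RRBB
After move 7 (R): R=WYOY U=BOGG F=ORBW D=RBYR B=GRGB
Query 1: L[1] = W
Query 2: U[3] = G
Query 3: U[0] = B
Query 4: F[0] = O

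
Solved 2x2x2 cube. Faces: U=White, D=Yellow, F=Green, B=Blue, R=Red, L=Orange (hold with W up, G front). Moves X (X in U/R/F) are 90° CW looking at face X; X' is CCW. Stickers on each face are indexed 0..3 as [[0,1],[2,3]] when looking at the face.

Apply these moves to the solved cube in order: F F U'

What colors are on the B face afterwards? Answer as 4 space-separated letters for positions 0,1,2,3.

After move 1 (F): F=GGGG U=WWOO R=WRWR D=RRYY L=OYOY
After move 2 (F): F=GGGG U=WWYY R=OROR D=WWYY L=OROR
After move 3 (U'): U=WYWY F=ORGG R=GGOR B=ORBB L=BBOR
Query: B face = ORBB

Answer: O R B B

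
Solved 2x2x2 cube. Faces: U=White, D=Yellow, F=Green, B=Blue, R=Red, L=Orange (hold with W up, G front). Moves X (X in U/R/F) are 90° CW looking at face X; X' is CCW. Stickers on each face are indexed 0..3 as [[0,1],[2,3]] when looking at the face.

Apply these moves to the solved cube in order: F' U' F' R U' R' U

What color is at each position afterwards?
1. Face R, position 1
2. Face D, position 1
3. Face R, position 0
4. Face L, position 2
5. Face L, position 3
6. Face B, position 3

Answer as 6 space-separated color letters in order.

Answer: O R Y O W B

Derivation:
After move 1 (F'): F=GGGG U=WWRR R=YRYR D=OOYY L=OWOW
After move 2 (U'): U=WRWR F=OWGG R=GGYR B=YRBB L=BBOW
After move 3 (F'): F=WGOG U=WRGY R=OGOR D=BWYY L=BROW
After move 4 (R): R=OORG U=WGGG F=WWOY D=BBYY B=YRRB
After move 5 (U'): U=GGWG F=BROY R=WWRG B=OORB L=YROW
After move 6 (R'): R=WGWR U=GRWO F=BGOG D=BRYY B=YOBB
After move 7 (U): U=WGOR F=WGOG R=YOWR B=YRBB L=BGOW
Query 1: R[1] = O
Query 2: D[1] = R
Query 3: R[0] = Y
Query 4: L[2] = O
Query 5: L[3] = W
Query 6: B[3] = B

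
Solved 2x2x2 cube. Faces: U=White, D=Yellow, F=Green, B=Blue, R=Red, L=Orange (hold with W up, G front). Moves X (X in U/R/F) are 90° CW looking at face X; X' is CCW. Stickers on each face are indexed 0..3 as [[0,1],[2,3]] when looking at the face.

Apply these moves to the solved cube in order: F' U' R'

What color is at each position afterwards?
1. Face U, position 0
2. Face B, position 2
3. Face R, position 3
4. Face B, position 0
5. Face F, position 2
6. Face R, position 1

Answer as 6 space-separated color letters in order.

Answer: W O Y Y G R

Derivation:
After move 1 (F'): F=GGGG U=WWRR R=YRYR D=OOYY L=OWOW
After move 2 (U'): U=WRWR F=OWGG R=GGYR B=YRBB L=BBOW
After move 3 (R'): R=GRGY U=WBWY F=ORGR D=OWYG B=YROB
Query 1: U[0] = W
Query 2: B[2] = O
Query 3: R[3] = Y
Query 4: B[0] = Y
Query 5: F[2] = G
Query 6: R[1] = R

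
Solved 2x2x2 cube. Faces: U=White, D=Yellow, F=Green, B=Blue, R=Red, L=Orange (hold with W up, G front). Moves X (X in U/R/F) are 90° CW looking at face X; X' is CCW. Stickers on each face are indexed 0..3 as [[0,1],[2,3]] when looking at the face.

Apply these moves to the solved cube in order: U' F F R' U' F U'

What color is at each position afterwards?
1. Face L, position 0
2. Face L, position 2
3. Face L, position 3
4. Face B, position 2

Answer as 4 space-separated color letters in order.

Answer: G O G W

Derivation:
After move 1 (U'): U=WWWW F=OOGG R=GGRR B=RRBB L=BBOO
After move 2 (F): F=GOGO U=WWOB R=WGWR D=RGYY L=BYOY
After move 3 (F): F=GGOO U=WWYY R=OGBR D=WWYY L=BROG
After move 4 (R'): R=GROB U=WBYR F=GWOY D=WGYO B=YRWB
After move 5 (U'): U=BRWY F=BROY R=GWOB B=GRWB L=YROG
After move 6 (F): F=OBYR U=BRGR R=WWYB D=OGYO L=YWOG
After move 7 (U'): U=RRBG F=YWYR R=OBYB B=WWWB L=GROG
Query 1: L[0] = G
Query 2: L[2] = O
Query 3: L[3] = G
Query 4: B[2] = W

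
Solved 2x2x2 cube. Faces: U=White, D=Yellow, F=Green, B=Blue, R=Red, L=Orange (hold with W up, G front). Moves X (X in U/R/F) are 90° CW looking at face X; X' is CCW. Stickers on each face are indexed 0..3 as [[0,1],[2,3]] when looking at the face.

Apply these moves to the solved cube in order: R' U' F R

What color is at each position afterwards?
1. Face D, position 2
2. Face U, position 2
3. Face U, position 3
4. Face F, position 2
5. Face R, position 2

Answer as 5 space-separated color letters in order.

Answer: Y O O W R

Derivation:
After move 1 (R'): R=RRRR U=WBWB F=GWGW D=YGYG B=YBYB
After move 2 (U'): U=BBWW F=OOGW R=GWRR B=RRYB L=YBOO
After move 3 (F): F=GOWO U=BBOB R=WWWR D=RGYG L=YYOG
After move 4 (R): R=WWRW U=BOOO F=GGWG D=RYYR B=BRBB
Query 1: D[2] = Y
Query 2: U[2] = O
Query 3: U[3] = O
Query 4: F[2] = W
Query 5: R[2] = R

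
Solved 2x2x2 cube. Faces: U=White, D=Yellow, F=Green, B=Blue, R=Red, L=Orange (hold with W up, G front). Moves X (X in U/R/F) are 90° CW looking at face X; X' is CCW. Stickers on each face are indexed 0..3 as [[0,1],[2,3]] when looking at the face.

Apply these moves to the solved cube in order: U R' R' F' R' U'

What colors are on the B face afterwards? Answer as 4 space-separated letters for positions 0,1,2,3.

Answer: R B O B

Derivation:
After move 1 (U): U=WWWW F=RRGG R=BBRR B=OOBB L=GGOO
After move 2 (R'): R=BRBR U=WBWO F=RWGW D=YRYG B=YOYB
After move 3 (R'): R=RRBB U=WYWY F=RBGO D=YWYW B=GORB
After move 4 (F'): F=BORG U=WYRB R=WRYB D=GOYW L=GYOW
After move 5 (R'): R=RBWY U=WRRG F=BYRB D=GOYG B=WOOB
After move 6 (U'): U=RGWR F=GYRB R=BYWY B=RBOB L=WOOW
Query: B face = RBOB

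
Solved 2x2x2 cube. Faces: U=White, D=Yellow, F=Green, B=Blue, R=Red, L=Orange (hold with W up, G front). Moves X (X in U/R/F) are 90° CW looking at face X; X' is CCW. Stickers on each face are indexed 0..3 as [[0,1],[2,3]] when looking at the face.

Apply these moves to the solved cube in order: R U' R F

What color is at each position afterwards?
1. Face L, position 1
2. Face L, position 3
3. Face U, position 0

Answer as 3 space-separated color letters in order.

Answer: Y W G

Derivation:
After move 1 (R): R=RRRR U=WGWG F=GYGY D=YBYB B=WBWB
After move 2 (U'): U=GGWW F=OOGY R=GYRR B=RRWB L=WBOO
After move 3 (R): R=RGRY U=GOWY F=OBGB D=YWYR B=WRGB
After move 4 (F): F=GOBB U=GOOB R=WGYY D=RRYR L=WYOW
Query 1: L[1] = Y
Query 2: L[3] = W
Query 3: U[0] = G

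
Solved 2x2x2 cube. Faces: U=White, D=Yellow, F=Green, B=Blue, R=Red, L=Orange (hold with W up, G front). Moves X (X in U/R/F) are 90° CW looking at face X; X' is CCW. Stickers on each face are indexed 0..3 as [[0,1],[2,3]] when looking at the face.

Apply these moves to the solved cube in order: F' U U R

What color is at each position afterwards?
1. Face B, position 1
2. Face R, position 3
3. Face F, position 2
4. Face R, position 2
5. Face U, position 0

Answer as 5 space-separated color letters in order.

Answer: G W G R R

Derivation:
After move 1 (F'): F=GGGG U=WWRR R=YRYR D=OOYY L=OWOW
After move 2 (U): U=RWRW F=YRGG R=BBYR B=OWBB L=GGOW
After move 3 (U): U=RRWW F=BBGG R=OWYR B=GGBB L=YROW
After move 4 (R): R=YORW U=RBWG F=BOGY D=OBYG B=WGRB
Query 1: B[1] = G
Query 2: R[3] = W
Query 3: F[2] = G
Query 4: R[2] = R
Query 5: U[0] = R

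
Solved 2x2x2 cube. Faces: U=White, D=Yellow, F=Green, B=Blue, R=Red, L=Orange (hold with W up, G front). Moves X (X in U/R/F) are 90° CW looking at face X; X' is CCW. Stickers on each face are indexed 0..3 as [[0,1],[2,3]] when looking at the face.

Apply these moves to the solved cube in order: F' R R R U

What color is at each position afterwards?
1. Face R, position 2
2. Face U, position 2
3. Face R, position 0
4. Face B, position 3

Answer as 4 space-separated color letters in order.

After move 1 (F'): F=GGGG U=WWRR R=YRYR D=OOYY L=OWOW
After move 2 (R): R=YYRR U=WGRG F=GOGY D=OBYB B=RBWB
After move 3 (R): R=RYRY U=WORY F=GBGB D=OWYR B=GBGB
After move 4 (R): R=RRYY U=WBRB F=GWGR D=OGYG B=YBOB
After move 5 (U): U=RWBB F=RRGR R=YBYY B=OWOB L=GWOW
Query 1: R[2] = Y
Query 2: U[2] = B
Query 3: R[0] = Y
Query 4: B[3] = B

Answer: Y B Y B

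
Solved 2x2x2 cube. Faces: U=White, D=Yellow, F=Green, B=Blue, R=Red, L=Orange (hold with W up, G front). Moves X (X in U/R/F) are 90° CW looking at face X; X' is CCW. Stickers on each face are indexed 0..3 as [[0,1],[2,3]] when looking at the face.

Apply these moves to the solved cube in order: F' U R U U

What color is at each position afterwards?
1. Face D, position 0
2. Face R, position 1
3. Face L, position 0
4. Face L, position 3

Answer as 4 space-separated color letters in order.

After move 1 (F'): F=GGGG U=WWRR R=YRYR D=OOYY L=OWOW
After move 2 (U): U=RWRW F=YRGG R=BBYR B=OWBB L=GGOW
After move 3 (R): R=YBRB U=RRRG F=YOGY D=OBYO B=WWWB
After move 4 (U): U=RRGR F=YBGY R=WWRB B=GGWB L=YOOW
After move 5 (U): U=GRRR F=WWGY R=GGRB B=YOWB L=YBOW
Query 1: D[0] = O
Query 2: R[1] = G
Query 3: L[0] = Y
Query 4: L[3] = W

Answer: O G Y W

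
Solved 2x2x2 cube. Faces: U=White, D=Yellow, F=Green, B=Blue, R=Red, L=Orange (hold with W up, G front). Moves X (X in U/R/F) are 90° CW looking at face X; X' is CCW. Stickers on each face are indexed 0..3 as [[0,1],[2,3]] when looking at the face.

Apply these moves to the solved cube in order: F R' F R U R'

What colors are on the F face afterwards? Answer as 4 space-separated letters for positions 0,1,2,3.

Answer: B W O G

Derivation:
After move 1 (F): F=GGGG U=WWOO R=WRWR D=RRYY L=OYOY
After move 2 (R'): R=RRWW U=WBOB F=GWGO D=RGYG B=YBRB
After move 3 (F): F=GGOW U=WBYY R=ORBW D=WRYG L=OROG
After move 4 (R): R=BOWR U=WGYW F=GROG D=WRYY B=YBBB
After move 5 (U): U=YWWG F=BOOG R=YBWR B=ORBB L=GROG
After move 6 (R'): R=BRYW U=YBWO F=BWOG D=WOYG B=YRRB
Query: F face = BWOG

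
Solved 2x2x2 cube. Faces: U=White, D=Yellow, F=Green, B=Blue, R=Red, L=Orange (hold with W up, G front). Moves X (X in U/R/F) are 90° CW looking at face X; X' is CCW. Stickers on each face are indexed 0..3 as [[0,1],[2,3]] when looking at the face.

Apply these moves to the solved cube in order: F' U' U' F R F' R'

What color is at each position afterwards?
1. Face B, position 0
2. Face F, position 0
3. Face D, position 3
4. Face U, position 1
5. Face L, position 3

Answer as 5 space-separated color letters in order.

After move 1 (F'): F=GGGG U=WWRR R=YRYR D=OOYY L=OWOW
After move 2 (U'): U=WRWR F=OWGG R=GGYR B=YRBB L=BBOW
After move 3 (U'): U=RRWW F=BBGG R=OWYR B=GGBB L=YROW
After move 4 (F): F=GBGB U=RRWR R=WWWR D=YOYY L=YOOO
After move 5 (R): R=WWRW U=RBWB F=GOGY D=YBYG B=RGRB
After move 6 (F'): F=OYGG U=RBWR R=BWYW D=OOYG L=YBOW
After move 7 (R'): R=WWBY U=RRWR F=OBGR D=OYYG B=GGOB
Query 1: B[0] = G
Query 2: F[0] = O
Query 3: D[3] = G
Query 4: U[1] = R
Query 5: L[3] = W

Answer: G O G R W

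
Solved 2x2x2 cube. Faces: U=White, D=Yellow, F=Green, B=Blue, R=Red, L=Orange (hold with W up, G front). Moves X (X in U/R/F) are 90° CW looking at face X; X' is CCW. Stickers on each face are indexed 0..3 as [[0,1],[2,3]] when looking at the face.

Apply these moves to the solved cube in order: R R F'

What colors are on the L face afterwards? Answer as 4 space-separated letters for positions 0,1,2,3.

Answer: O Y O W

Derivation:
After move 1 (R): R=RRRR U=WGWG F=GYGY D=YBYB B=WBWB
After move 2 (R): R=RRRR U=WYWY F=GBGB D=YWYW B=GBGB
After move 3 (F'): F=BBGG U=WYRR R=WRYR D=OOYW L=OYOW
Query: L face = OYOW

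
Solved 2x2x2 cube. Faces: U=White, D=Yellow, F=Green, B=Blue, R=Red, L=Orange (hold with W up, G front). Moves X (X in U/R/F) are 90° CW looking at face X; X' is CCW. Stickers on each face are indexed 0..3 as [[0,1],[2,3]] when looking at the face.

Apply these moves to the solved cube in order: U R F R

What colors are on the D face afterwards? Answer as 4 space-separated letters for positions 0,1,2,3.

Answer: R W Y W

Derivation:
After move 1 (U): U=WWWW F=RRGG R=BBRR B=OOBB L=GGOO
After move 2 (R): R=RBRB U=WRWG F=RYGY D=YBYO B=WOWB
After move 3 (F): F=GRYY U=WROG R=WBGB D=RRYO L=GYOB
After move 4 (R): R=GWBB U=WROY F=GRYO D=RWYW B=GORB
Query: D face = RWYW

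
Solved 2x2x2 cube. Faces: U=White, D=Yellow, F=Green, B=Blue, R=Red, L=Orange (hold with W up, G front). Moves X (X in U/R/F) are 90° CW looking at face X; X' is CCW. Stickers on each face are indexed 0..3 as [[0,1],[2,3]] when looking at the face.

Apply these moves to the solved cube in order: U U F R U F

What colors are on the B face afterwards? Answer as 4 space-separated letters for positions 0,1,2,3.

Answer: R Y W B

Derivation:
After move 1 (U): U=WWWW F=RRGG R=BBRR B=OOBB L=GGOO
After move 2 (U): U=WWWW F=BBGG R=OORR B=GGBB L=RROO
After move 3 (F): F=GBGB U=WWOR R=WOWR D=ROYY L=RYOY
After move 4 (R): R=WWRO U=WBOB F=GOGY D=RBYG B=RGWB
After move 5 (U): U=OWBB F=WWGY R=RGRO B=RYWB L=GOOY
After move 6 (F): F=GWYW U=OWYO R=BGBO D=RRYG L=GROB
Query: B face = RYWB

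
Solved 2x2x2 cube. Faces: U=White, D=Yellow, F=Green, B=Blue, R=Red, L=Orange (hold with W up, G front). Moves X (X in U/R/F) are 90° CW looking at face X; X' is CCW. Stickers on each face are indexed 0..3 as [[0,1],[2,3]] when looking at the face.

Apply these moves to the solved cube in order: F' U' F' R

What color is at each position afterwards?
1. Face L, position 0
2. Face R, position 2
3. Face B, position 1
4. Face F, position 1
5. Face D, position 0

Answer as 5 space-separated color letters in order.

After move 1 (F'): F=GGGG U=WWRR R=YRYR D=OOYY L=OWOW
After move 2 (U'): U=WRWR F=OWGG R=GGYR B=YRBB L=BBOW
After move 3 (F'): F=WGOG U=WRGY R=OGOR D=BWYY L=BROW
After move 4 (R): R=OORG U=WGGG F=WWOY D=BBYY B=YRRB
Query 1: L[0] = B
Query 2: R[2] = R
Query 3: B[1] = R
Query 4: F[1] = W
Query 5: D[0] = B

Answer: B R R W B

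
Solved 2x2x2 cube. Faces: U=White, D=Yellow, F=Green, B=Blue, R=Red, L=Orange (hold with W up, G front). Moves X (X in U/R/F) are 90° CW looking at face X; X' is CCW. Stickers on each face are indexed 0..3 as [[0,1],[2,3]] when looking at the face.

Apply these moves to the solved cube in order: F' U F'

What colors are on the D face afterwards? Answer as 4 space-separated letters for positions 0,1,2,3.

Answer: G W Y Y

Derivation:
After move 1 (F'): F=GGGG U=WWRR R=YRYR D=OOYY L=OWOW
After move 2 (U): U=RWRW F=YRGG R=BBYR B=OWBB L=GGOW
After move 3 (F'): F=RGYG U=RWBY R=OBOR D=GWYY L=GWOR
Query: D face = GWYY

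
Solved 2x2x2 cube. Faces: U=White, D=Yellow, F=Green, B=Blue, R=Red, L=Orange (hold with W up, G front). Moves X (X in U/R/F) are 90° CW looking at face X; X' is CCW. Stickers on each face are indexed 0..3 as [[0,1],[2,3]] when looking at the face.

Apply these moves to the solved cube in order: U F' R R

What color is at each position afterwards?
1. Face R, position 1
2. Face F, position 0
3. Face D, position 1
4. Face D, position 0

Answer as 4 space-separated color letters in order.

Answer: Y R W G

Derivation:
After move 1 (U): U=WWWW F=RRGG R=BBRR B=OOBB L=GGOO
After move 2 (F'): F=RGRG U=WWBR R=YBYR D=GOYY L=GWOW
After move 3 (R): R=YYRB U=WGBG F=RORY D=GBYO B=ROWB
After move 4 (R): R=RYBY U=WOBY F=RBRO D=GWYR B=GOGB
Query 1: R[1] = Y
Query 2: F[0] = R
Query 3: D[1] = W
Query 4: D[0] = G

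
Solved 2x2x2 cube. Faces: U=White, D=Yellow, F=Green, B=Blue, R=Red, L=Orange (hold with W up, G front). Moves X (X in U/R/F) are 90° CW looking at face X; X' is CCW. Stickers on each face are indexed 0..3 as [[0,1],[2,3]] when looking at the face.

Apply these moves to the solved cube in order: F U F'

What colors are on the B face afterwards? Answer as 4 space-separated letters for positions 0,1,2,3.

After move 1 (F): F=GGGG U=WWOO R=WRWR D=RRYY L=OYOY
After move 2 (U): U=OWOW F=WRGG R=BBWR B=OYBB L=GGOY
After move 3 (F'): F=RGWG U=OWBW R=RBRR D=GYYY L=GWOO
Query: B face = OYBB

Answer: O Y B B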